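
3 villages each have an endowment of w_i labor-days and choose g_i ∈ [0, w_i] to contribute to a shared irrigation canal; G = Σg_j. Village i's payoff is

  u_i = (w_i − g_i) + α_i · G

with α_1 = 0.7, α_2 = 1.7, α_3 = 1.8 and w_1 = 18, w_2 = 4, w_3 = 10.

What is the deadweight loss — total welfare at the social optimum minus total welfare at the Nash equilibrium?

∂u_i/∂g_i = α_i − 1, so village i contributes w_i if α_i > 1, else 0.
α_i > 1 for i ∈ {2, 3}; NE contributions (0, 4, 10), G = 14.
W^NE = Σw_i − G^NE + (Σα_i)·G^NE = 32 + 3.2·14 = 76.8.
Planner: ∂(Σu_j)/∂g_i = Σα_j − 1 = 3.2 > 0, so everyone contributes w_i; G^SO = 32, W^SO = 32 + 3.2·32 = 134.4.
Deadweight loss = 57.6.

57.6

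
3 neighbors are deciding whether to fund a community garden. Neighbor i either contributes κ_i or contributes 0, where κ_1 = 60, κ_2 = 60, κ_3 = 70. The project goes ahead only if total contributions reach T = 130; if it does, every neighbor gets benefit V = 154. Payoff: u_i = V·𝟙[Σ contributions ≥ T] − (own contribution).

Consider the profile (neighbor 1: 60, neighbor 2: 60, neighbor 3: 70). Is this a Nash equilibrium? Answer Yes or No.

No

Total = 190 ≥ 130: provided.
Neighbor 1 (pledges 60, payoff 94): dropping to 0 → total 130, payoff 154. Profitable deviation.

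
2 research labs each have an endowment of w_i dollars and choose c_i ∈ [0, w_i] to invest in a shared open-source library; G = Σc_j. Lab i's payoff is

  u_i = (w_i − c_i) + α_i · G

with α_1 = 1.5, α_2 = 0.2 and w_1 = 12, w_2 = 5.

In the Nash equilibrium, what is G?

12

∂u_i/∂c_i = α_i − 1, so lab i contributes w_i if α_i > 1, else 0.
α_i > 1 for i ∈ {1}; NE contributions (12, 0), G = 12.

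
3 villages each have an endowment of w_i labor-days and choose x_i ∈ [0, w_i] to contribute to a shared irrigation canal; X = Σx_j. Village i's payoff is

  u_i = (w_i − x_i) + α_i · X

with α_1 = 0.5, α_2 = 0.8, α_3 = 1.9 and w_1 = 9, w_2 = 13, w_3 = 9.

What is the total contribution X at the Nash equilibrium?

∂u_i/∂x_i = α_i − 1, so village i contributes w_i if α_i > 1, else 0.
α_i > 1 for i ∈ {3}; NE contributions (0, 0, 9), X = 9.

9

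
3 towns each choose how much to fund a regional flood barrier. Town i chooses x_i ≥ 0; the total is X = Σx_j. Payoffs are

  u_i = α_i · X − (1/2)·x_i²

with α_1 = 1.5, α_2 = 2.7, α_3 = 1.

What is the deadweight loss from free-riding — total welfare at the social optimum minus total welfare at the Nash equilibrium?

18.79

Town i's FOC: ∂u_i/∂x_i = α_i − x_i = 0, so x_i* = α_i.
NE contributions = (1.5, 2.7, 1); X = 5.2.
W^NE = (Σα)·X − ½Σα_i² = 5.2² − ½·10.54 = 21.77.
Planner sets x_i = Σα_j = 5.2 for every i, so X^SO = 3·5.2 = 15.6.
W^SO = (Σα)·X^SO − ½·3·(Σα)² = (3/2)·5.2² = 40.56.
Deadweight loss = W^SO − W^NE = 18.79.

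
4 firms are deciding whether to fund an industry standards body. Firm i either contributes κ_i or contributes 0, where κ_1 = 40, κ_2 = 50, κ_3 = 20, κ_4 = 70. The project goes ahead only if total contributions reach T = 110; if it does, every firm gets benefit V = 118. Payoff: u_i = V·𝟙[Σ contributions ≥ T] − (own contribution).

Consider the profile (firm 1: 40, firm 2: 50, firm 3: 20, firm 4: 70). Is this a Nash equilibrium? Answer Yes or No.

Total = 180 ≥ 110: provided.
Firm 1 (pledges 40, payoff 78): dropping to 0 → total 140, payoff 118. Profitable deviation.

No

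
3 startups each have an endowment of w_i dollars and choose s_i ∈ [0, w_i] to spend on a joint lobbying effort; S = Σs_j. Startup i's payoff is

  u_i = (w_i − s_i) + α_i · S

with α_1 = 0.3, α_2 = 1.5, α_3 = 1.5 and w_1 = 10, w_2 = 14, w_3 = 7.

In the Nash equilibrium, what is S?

21

∂u_i/∂s_i = α_i − 1, so startup i contributes w_i if α_i > 1, else 0.
α_i > 1 for i ∈ {2, 3}; NE contributions (0, 14, 7), S = 21.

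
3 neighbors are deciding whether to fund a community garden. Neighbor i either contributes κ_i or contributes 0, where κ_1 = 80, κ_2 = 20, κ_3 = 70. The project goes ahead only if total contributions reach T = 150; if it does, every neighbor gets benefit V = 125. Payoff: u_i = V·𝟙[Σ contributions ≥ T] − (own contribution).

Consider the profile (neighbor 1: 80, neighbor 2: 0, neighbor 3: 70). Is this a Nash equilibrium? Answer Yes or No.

Total = 150 ≥ 150: provided.
Neighbor 1 (pledges 80, payoff 45): dropping to 0 → total 70, payoff 0. No gain.
Neighbor 2 (pledges 0, payoff 125): pledging 20 → total 170, payoff 105. No gain.
Neighbor 3 (pledges 70, payoff 55): dropping to 0 → total 80, payoff 0. No gain.

Yes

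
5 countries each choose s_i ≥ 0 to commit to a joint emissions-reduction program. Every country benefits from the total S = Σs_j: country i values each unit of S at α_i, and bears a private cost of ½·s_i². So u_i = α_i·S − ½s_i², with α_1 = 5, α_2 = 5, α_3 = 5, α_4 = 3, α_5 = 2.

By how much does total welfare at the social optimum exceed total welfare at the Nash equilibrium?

Country i's FOC: ∂u_i/∂s_i = α_i − s_i = 0, so s_i* = α_i.
NE contributions = (5, 5, 5, 3, 2); S = 20.
W^NE = (Σα)·S − ½Σα_i² = 20² − ½·88 = 356.
Planner sets s_i = Σα_j = 20 for every i, so S^SO = 5·20 = 100.
W^SO = (Σα)·S^SO − ½·5·(Σα)² = (5/2)·20² = 1000.
Deadweight loss = W^SO − W^NE = 644.

644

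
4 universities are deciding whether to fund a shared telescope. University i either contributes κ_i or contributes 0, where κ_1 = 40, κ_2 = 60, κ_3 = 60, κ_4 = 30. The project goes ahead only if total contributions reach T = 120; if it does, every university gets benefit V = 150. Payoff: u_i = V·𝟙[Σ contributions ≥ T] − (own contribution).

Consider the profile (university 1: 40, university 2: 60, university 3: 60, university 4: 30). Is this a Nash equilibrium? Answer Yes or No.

Total = 190 ≥ 120: provided.
University 1 (pledges 40, payoff 110): dropping to 0 → total 150, payoff 150. Profitable deviation.

No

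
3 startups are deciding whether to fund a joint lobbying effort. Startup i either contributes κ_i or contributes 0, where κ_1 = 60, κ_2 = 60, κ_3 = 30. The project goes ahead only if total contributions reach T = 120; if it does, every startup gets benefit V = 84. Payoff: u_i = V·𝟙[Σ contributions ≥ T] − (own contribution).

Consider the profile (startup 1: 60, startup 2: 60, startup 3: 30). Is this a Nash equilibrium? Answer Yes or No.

Total = 150 ≥ 120: provided.
Startup 1 (pledges 60, payoff 24): dropping to 0 → total 90, payoff 0. No gain.
Startup 2 (pledges 60, payoff 24): dropping to 0 → total 90, payoff 0. No gain.
Startup 3 (pledges 30, payoff 54): dropping to 0 → total 120, payoff 84. Profitable deviation.

No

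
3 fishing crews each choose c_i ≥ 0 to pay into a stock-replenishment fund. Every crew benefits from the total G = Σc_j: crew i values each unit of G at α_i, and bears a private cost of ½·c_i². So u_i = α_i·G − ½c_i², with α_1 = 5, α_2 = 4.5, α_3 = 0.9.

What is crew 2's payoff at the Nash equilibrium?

36.675

Crew i's FOC: ∂u_i/∂c_i = α_i − c_i = 0, so c_i* = α_i.
NE contributions = (5, 4.5, 0.9); G = 10.4.
u_2 = α_2·G − ½·(c_2)² = 4.5·10.4 − ½·4.5² = 36.675.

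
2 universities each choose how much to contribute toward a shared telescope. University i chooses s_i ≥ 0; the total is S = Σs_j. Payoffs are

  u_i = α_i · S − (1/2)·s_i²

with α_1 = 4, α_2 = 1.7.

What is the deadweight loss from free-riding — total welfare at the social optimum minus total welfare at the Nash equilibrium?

University i's FOC: ∂u_i/∂s_i = α_i − s_i = 0, so s_i* = α_i.
NE contributions = (4, 1.7); S = 5.7.
W^NE = (Σα)·S − ½Σα_i² = 5.7² − ½·18.89 = 23.045.
Planner sets s_i = Σα_j = 5.7 for every i, so S^SO = 2·5.7 = 11.4.
W^SO = (Σα)·S^SO − ½·2·(Σα)² = (2/2)·5.7² = 32.49.
Deadweight loss = W^SO − W^NE = 9.445.

9.445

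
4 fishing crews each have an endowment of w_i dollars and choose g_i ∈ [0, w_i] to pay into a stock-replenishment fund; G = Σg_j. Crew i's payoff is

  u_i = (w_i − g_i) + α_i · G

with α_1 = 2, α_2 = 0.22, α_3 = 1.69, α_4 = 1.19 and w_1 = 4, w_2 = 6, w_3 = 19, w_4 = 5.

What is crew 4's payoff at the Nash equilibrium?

∂u_i/∂g_i = α_i − 1, so crew i contributes w_i if α_i > 1, else 0.
α_i > 1 for i ∈ {1, 3, 4}; NE contributions (4, 0, 19, 5), G = 28.
u_4 = (5 − 5) + 1.19·28 = 33.32.

33.32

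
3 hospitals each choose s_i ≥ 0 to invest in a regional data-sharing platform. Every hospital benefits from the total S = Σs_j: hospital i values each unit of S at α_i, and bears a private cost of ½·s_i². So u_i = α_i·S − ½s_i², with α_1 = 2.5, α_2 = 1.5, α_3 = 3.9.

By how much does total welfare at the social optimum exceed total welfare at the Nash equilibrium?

43.06

Hospital i's FOC: ∂u_i/∂s_i = α_i − s_i = 0, so s_i* = α_i.
NE contributions = (2.5, 1.5, 3.9); S = 7.9.
W^NE = (Σα)·S − ½Σα_i² = 7.9² − ½·23.71 = 50.555.
Planner sets s_i = Σα_j = 7.9 for every i, so S^SO = 3·7.9 = 23.7.
W^SO = (Σα)·S^SO − ½·3·(Σα)² = (3/2)·7.9² = 93.615.
Deadweight loss = W^SO − W^NE = 43.06.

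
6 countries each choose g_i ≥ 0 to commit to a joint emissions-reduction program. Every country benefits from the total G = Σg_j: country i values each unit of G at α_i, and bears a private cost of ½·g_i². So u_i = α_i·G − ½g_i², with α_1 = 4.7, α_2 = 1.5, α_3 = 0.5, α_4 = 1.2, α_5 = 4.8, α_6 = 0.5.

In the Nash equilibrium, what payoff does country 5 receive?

Country i's FOC: ∂u_i/∂g_i = α_i − g_i = 0, so g_i* = α_i.
NE contributions = (4.7, 1.5, 0.5, 1.2, 4.8, 0.5); G = 13.2.
u_5 = α_5·G − ½·(g_5)² = 4.8·13.2 − ½·4.8² = 51.84.

51.84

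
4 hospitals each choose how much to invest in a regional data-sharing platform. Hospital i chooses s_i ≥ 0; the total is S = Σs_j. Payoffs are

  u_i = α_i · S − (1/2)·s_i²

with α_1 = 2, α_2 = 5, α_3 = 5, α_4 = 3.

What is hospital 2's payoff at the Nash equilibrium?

Hospital i's FOC: ∂u_i/∂s_i = α_i − s_i = 0, so s_i* = α_i.
NE contributions = (2, 5, 5, 3); S = 15.
u_2 = α_2·S − ½·(s_2)² = 5·15 − ½·5² = 62.5.

62.5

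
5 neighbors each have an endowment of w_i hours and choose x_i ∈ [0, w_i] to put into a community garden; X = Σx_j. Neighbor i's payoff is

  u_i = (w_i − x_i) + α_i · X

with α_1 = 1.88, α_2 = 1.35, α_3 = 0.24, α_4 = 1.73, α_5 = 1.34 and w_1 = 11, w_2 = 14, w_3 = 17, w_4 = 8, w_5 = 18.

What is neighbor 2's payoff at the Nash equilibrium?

68.85

∂u_i/∂x_i = α_i − 1, so neighbor i contributes w_i if α_i > 1, else 0.
α_i > 1 for i ∈ {1, 2, 4, 5}; NE contributions (11, 14, 0, 8, 18), X = 51.
u_2 = (14 − 14) + 1.35·51 = 68.85.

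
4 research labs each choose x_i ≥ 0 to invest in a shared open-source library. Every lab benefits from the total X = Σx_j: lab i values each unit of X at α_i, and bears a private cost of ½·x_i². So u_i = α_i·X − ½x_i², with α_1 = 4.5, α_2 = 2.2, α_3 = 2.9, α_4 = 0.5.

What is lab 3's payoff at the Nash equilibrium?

Lab i's FOC: ∂u_i/∂x_i = α_i − x_i = 0, so x_i* = α_i.
NE contributions = (4.5, 2.2, 2.9, 0.5); X = 10.1.
u_3 = α_3·X − ½·(x_3)² = 2.9·10.1 − ½·2.9² = 25.085.

25.085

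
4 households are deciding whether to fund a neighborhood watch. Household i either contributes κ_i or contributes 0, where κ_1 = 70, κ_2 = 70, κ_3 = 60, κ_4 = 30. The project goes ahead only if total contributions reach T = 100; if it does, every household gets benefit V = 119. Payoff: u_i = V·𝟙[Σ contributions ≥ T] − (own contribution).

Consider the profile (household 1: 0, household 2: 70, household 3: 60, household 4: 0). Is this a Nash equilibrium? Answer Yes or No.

Total = 130 ≥ 100: provided.
Household 1 (pledges 0, payoff 119): pledging 70 → total 200, payoff 49. No gain.
Household 2 (pledges 70, payoff 49): dropping to 0 → total 60, payoff 0. No gain.
Household 3 (pledges 60, payoff 59): dropping to 0 → total 70, payoff 0. No gain.
Household 4 (pledges 0, payoff 119): pledging 30 → total 160, payoff 89. No gain.

Yes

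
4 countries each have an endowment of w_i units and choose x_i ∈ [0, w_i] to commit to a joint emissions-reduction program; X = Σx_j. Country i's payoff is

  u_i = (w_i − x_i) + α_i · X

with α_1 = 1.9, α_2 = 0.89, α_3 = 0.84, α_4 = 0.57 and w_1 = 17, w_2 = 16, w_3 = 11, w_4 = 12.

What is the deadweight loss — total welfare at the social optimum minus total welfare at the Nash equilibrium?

124.8

∂u_i/∂x_i = α_i − 1, so country i contributes w_i if α_i > 1, else 0.
α_i > 1 for i ∈ {1}; NE contributions (17, 0, 0, 0), X = 17.
W^NE = Σw_i − X^NE + (Σα_i)·X^NE = 56 + 3.2·17 = 110.4.
Planner: ∂(Σu_j)/∂x_i = Σα_j − 1 = 3.2 > 0, so everyone contributes w_i; X^SO = 56, W^SO = 56 + 3.2·56 = 235.2.
Deadweight loss = 124.8.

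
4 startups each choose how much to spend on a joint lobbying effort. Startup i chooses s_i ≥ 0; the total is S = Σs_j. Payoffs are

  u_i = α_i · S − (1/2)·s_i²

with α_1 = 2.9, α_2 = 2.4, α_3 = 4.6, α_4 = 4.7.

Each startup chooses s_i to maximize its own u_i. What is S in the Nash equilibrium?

Startup i's FOC: ∂u_i/∂s_i = α_i − s_i = 0, so s_i* = α_i.
NE contributions = (2.9, 2.4, 4.6, 4.7); S = 14.6.

14.6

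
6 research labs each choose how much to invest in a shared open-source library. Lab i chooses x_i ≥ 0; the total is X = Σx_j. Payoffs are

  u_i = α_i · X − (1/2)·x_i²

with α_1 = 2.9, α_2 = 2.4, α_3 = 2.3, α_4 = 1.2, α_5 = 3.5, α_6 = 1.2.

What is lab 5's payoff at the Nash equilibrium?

Lab i's FOC: ∂u_i/∂x_i = α_i − x_i = 0, so x_i* = α_i.
NE contributions = (2.9, 2.4, 2.3, 1.2, 3.5, 1.2); X = 13.5.
u_5 = α_5·X − ½·(x_5)² = 3.5·13.5 − ½·3.5² = 41.125.

41.125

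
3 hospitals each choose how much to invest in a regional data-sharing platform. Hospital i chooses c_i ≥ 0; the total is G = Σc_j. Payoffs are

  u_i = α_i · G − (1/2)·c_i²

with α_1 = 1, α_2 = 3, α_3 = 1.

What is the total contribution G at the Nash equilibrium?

Hospital i's FOC: ∂u_i/∂c_i = α_i − c_i = 0, so c_i* = α_i.
NE contributions = (1, 3, 1); G = 5.

5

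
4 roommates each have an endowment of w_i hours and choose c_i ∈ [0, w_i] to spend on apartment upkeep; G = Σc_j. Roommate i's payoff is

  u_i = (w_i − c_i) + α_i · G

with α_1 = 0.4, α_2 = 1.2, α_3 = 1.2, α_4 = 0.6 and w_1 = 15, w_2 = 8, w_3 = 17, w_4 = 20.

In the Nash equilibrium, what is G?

25

∂u_i/∂c_i = α_i − 1, so roommate i contributes w_i if α_i > 1, else 0.
α_i > 1 for i ∈ {2, 3}; NE contributions (0, 8, 17, 0), G = 25.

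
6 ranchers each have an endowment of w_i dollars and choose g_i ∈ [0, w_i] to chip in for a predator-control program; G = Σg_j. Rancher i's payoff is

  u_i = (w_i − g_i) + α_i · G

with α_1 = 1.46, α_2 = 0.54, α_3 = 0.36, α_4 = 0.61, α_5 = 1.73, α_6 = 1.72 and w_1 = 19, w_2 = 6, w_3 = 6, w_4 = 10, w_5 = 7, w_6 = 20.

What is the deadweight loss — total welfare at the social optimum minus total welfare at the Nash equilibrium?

119.24

∂u_i/∂g_i = α_i − 1, so rancher i contributes w_i if α_i > 1, else 0.
α_i > 1 for i ∈ {1, 5, 6}; NE contributions (19, 0, 0, 0, 7, 20), G = 46.
W^NE = Σw_i − G^NE + (Σα_i)·G^NE = 68 + 5.42·46 = 317.32.
Planner: ∂(Σu_j)/∂g_i = Σα_j − 1 = 5.42 > 0, so everyone contributes w_i; G^SO = 68, W^SO = 68 + 5.42·68 = 436.56.
Deadweight loss = 119.24.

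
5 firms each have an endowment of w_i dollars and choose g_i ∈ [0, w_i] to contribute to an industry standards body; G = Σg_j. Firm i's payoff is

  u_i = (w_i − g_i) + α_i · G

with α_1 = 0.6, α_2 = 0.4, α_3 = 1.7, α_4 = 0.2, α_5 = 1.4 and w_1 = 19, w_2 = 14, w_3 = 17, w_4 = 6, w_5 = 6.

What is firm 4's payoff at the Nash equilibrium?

10.6

∂u_i/∂g_i = α_i − 1, so firm i contributes w_i if α_i > 1, else 0.
α_i > 1 for i ∈ {3, 5}; NE contributions (0, 0, 17, 0, 6), G = 23.
u_4 = (6 − 0) + 0.2·23 = 10.6.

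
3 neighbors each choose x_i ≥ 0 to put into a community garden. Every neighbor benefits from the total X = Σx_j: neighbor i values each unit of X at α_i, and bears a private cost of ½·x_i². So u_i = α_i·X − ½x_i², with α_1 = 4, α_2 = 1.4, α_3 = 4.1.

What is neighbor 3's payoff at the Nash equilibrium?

Neighbor i's FOC: ∂u_i/∂x_i = α_i − x_i = 0, so x_i* = α_i.
NE contributions = (4, 1.4, 4.1); X = 9.5.
u_3 = α_3·X − ½·(x_3)² = 4.1·9.5 − ½·4.1² = 30.545.

30.545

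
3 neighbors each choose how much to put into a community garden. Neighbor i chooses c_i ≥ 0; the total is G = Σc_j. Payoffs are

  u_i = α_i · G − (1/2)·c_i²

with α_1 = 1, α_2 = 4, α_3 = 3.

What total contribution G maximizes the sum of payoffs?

24

Planner FOC: ∂(Σu_j)/∂c_i = (Σα_j) − c_i = 0, so c_i^SO = Σα_j = 8 for every i; G^SO = 24.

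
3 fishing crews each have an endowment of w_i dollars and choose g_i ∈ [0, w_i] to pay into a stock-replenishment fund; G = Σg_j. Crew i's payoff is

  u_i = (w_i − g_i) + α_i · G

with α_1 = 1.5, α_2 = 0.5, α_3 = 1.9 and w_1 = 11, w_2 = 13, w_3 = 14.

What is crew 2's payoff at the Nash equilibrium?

25.5

∂u_i/∂g_i = α_i − 1, so crew i contributes w_i if α_i > 1, else 0.
α_i > 1 for i ∈ {1, 3}; NE contributions (11, 0, 14), G = 25.
u_2 = (13 − 0) + 0.5·25 = 25.5.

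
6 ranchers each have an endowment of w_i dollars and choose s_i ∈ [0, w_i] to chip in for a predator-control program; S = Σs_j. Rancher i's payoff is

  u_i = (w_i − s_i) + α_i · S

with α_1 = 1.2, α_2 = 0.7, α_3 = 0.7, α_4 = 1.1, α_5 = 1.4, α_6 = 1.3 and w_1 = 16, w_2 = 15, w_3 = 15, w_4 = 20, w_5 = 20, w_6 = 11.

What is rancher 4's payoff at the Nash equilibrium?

∂u_i/∂s_i = α_i − 1, so rancher i contributes w_i if α_i > 1, else 0.
α_i > 1 for i ∈ {1, 4, 5, 6}; NE contributions (16, 0, 0, 20, 20, 11), S = 67.
u_4 = (20 − 20) + 1.1·67 = 73.7.

73.7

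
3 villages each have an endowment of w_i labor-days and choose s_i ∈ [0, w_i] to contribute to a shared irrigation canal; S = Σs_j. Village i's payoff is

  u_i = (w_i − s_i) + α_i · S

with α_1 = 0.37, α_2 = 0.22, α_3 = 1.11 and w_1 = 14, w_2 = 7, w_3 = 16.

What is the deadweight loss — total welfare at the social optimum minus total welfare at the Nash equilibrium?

14.7

∂u_i/∂s_i = α_i − 1, so village i contributes w_i if α_i > 1, else 0.
α_i > 1 for i ∈ {3}; NE contributions (0, 0, 16), S = 16.
W^NE = Σw_i − S^NE + (Σα_i)·S^NE = 37 + 0.7·16 = 48.2.
Planner: ∂(Σu_j)/∂s_i = Σα_j − 1 = 0.7 > 0, so everyone contributes w_i; S^SO = 37, W^SO = 37 + 0.7·37 = 62.9.
Deadweight loss = 14.7.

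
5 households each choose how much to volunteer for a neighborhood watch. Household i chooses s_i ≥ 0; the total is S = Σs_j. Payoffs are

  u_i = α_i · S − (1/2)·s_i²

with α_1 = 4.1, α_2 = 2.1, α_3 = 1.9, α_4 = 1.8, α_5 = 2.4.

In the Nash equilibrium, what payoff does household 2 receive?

Household i's FOC: ∂u_i/∂s_i = α_i − s_i = 0, so s_i* = α_i.
NE contributions = (4.1, 2.1, 1.9, 1.8, 2.4); S = 12.3.
u_2 = α_2·S − ½·(s_2)² = 2.1·12.3 − ½·2.1² = 23.625.

23.625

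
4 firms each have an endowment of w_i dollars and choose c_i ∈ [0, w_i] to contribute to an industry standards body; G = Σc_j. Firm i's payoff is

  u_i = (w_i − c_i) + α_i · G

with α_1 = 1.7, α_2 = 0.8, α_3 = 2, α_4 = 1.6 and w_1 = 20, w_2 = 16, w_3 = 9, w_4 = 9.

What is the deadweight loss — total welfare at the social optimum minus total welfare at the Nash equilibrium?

∂u_i/∂c_i = α_i − 1, so firm i contributes w_i if α_i > 1, else 0.
α_i > 1 for i ∈ {1, 3, 4}; NE contributions (20, 0, 9, 9), G = 38.
W^NE = Σw_i − G^NE + (Σα_i)·G^NE = 54 + 5.1·38 = 247.8.
Planner: ∂(Σu_j)/∂c_i = Σα_j − 1 = 5.1 > 0, so everyone contributes w_i; G^SO = 54, W^SO = 54 + 5.1·54 = 329.4.
Deadweight loss = 81.6.

81.6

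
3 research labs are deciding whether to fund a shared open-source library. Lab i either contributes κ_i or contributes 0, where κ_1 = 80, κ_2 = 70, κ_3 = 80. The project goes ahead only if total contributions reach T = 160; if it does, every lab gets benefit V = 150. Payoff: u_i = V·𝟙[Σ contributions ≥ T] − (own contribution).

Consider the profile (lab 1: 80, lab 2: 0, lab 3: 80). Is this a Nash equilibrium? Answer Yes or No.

Yes

Total = 160 ≥ 160: provided.
Lab 1 (pledges 80, payoff 70): dropping to 0 → total 80, payoff 0. No gain.
Lab 2 (pledges 0, payoff 150): pledging 70 → total 230, payoff 80. No gain.
Lab 3 (pledges 80, payoff 70): dropping to 0 → total 80, payoff 0. No gain.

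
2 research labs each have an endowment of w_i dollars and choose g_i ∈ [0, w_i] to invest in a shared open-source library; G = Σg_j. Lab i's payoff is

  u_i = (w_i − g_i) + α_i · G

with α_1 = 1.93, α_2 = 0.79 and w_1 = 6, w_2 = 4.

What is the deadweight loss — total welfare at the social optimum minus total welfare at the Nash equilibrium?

∂u_i/∂g_i = α_i − 1, so lab i contributes w_i if α_i > 1, else 0.
α_i > 1 for i ∈ {1}; NE contributions (6, 0), G = 6.
W^NE = Σw_i − G^NE + (Σα_i)·G^NE = 10 + 1.72·6 = 20.32.
Planner: ∂(Σu_j)/∂g_i = Σα_j − 1 = 1.72 > 0, so everyone contributes w_i; G^SO = 10, W^SO = 10 + 1.72·10 = 27.2.
Deadweight loss = 6.88.

6.88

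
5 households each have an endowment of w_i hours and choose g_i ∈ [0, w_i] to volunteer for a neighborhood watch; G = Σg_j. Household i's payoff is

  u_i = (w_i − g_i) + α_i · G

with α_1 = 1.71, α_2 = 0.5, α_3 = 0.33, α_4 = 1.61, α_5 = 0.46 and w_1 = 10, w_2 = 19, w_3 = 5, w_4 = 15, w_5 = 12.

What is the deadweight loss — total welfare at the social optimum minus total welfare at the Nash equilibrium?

∂u_i/∂g_i = α_i − 1, so household i contributes w_i if α_i > 1, else 0.
α_i > 1 for i ∈ {1, 4}; NE contributions (10, 0, 0, 15, 0), G = 25.
W^NE = Σw_i − G^NE + (Σα_i)·G^NE = 61 + 3.61·25 = 151.25.
Planner: ∂(Σu_j)/∂g_i = Σα_j − 1 = 3.61 > 0, so everyone contributes w_i; G^SO = 61, W^SO = 61 + 3.61·61 = 281.21.
Deadweight loss = 129.96.

129.96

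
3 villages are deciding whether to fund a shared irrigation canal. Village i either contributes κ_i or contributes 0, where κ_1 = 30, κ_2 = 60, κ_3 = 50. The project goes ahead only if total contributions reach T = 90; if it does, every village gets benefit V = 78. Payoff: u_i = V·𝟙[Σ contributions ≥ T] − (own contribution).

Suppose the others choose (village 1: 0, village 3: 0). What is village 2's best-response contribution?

Others' total = 0. Even contributing 60 gives 60 < 90: no benefit either way.
Best response: 0.

0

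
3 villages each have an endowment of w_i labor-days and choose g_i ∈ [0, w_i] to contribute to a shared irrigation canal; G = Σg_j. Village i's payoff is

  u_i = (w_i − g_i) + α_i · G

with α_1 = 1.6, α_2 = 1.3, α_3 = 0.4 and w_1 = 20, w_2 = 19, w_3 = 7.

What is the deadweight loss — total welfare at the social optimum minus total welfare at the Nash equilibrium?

∂u_i/∂g_i = α_i − 1, so village i contributes w_i if α_i > 1, else 0.
α_i > 1 for i ∈ {1, 2}; NE contributions (20, 19, 0), G = 39.
W^NE = Σw_i − G^NE + (Σα_i)·G^NE = 46 + 2.3·39 = 135.7.
Planner: ∂(Σu_j)/∂g_i = Σα_j − 1 = 2.3 > 0, so everyone contributes w_i; G^SO = 46, W^SO = 46 + 2.3·46 = 151.8.
Deadweight loss = 16.1.

16.1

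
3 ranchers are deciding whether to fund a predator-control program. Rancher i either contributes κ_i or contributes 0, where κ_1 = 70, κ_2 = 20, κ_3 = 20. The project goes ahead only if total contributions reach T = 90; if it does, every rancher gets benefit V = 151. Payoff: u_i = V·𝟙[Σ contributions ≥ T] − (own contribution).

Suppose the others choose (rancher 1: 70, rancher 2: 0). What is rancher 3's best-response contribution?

20

Others' total = 70. Contributing 20 brings total to 90 ≥ 90: gain V − κ_3 = 131.
Best response: 20.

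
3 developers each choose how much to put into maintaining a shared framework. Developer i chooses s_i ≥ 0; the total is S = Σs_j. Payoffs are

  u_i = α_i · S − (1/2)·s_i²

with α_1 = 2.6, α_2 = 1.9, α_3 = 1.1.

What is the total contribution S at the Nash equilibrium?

Developer i's FOC: ∂u_i/∂s_i = α_i − s_i = 0, so s_i* = α_i.
NE contributions = (2.6, 1.9, 1.1); S = 5.6.

5.6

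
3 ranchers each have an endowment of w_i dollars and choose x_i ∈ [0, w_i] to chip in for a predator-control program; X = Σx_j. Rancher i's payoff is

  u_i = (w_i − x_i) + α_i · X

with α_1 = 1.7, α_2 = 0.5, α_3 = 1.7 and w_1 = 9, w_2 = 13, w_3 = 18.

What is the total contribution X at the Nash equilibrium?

∂u_i/∂x_i = α_i − 1, so rancher i contributes w_i if α_i > 1, else 0.
α_i > 1 for i ∈ {1, 3}; NE contributions (9, 0, 18), X = 27.

27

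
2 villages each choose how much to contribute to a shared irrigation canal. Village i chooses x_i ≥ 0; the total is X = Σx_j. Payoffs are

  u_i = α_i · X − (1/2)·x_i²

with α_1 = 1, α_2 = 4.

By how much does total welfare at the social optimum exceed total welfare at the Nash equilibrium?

8.5

Village i's FOC: ∂u_i/∂x_i = α_i − x_i = 0, so x_i* = α_i.
NE contributions = (1, 4); X = 5.
W^NE = (Σα)·X − ½Σα_i² = 5² − ½·17 = 16.5.
Planner sets x_i = Σα_j = 5 for every i, so X^SO = 2·5 = 10.
W^SO = (Σα)·X^SO − ½·2·(Σα)² = (2/2)·5² = 25.
Deadweight loss = W^SO − W^NE = 8.5.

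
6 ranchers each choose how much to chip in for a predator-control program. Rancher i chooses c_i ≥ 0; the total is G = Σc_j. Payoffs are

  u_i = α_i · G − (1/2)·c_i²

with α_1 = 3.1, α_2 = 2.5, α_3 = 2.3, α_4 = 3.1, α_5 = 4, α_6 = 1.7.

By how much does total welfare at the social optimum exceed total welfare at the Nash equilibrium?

Rancher i's FOC: ∂u_i/∂c_i = α_i − c_i = 0, so c_i* = α_i.
NE contributions = (3.1, 2.5, 2.3, 3.1, 4, 1.7); G = 16.7.
W^NE = (Σα)·G − ½Σα_i² = 16.7² − ½·49.65 = 254.065.
Planner sets c_i = Σα_j = 16.7 for every i, so G^SO = 6·16.7 = 100.2.
W^SO = (Σα)·G^SO − ½·6·(Σα)² = (6/2)·16.7² = 836.67.
Deadweight loss = W^SO − W^NE = 582.605.

582.605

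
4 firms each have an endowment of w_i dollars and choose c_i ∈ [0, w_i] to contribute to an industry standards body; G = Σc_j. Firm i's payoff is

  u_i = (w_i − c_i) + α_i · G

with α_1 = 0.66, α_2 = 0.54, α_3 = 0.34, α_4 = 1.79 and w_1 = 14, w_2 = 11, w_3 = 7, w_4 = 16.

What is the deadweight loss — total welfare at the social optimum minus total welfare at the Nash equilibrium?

74.56

∂u_i/∂c_i = α_i − 1, so firm i contributes w_i if α_i > 1, else 0.
α_i > 1 for i ∈ {4}; NE contributions (0, 0, 0, 16), G = 16.
W^NE = Σw_i − G^NE + (Σα_i)·G^NE = 48 + 2.33·16 = 85.28.
Planner: ∂(Σu_j)/∂c_i = Σα_j − 1 = 2.33 > 0, so everyone contributes w_i; G^SO = 48, W^SO = 48 + 2.33·48 = 159.84.
Deadweight loss = 74.56.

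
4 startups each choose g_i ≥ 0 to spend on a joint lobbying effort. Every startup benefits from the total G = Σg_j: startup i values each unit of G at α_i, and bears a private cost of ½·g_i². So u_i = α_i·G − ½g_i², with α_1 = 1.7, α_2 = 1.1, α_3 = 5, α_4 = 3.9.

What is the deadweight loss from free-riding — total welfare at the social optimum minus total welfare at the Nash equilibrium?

159.045

Startup i's FOC: ∂u_i/∂g_i = α_i − g_i = 0, so g_i* = α_i.
NE contributions = (1.7, 1.1, 5, 3.9); G = 11.7.
W^NE = (Σα)·G − ½Σα_i² = 11.7² − ½·44.31 = 114.735.
Planner sets g_i = Σα_j = 11.7 for every i, so G^SO = 4·11.7 = 46.8.
W^SO = (Σα)·G^SO − ½·4·(Σα)² = (4/2)·11.7² = 273.78.
Deadweight loss = W^SO − W^NE = 159.045.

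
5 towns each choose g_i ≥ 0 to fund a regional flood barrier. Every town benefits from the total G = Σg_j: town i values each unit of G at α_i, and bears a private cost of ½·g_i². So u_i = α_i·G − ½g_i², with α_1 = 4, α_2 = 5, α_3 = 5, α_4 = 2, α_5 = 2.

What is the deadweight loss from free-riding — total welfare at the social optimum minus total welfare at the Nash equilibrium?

Town i's FOC: ∂u_i/∂g_i = α_i − g_i = 0, so g_i* = α_i.
NE contributions = (4, 5, 5, 2, 2); G = 18.
W^NE = (Σα)·G − ½Σα_i² = 18² − ½·74 = 287.
Planner sets g_i = Σα_j = 18 for every i, so G^SO = 5·18 = 90.
W^SO = (Σα)·G^SO − ½·5·(Σα)² = (5/2)·18² = 810.
Deadweight loss = W^SO − W^NE = 523.

523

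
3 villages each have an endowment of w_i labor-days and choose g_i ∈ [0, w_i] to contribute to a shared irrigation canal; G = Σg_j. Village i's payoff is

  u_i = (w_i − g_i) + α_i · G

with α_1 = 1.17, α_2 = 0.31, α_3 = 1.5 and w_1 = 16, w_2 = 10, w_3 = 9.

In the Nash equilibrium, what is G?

∂u_i/∂g_i = α_i − 1, so village i contributes w_i if α_i > 1, else 0.
α_i > 1 for i ∈ {1, 3}; NE contributions (16, 0, 9), G = 25.

25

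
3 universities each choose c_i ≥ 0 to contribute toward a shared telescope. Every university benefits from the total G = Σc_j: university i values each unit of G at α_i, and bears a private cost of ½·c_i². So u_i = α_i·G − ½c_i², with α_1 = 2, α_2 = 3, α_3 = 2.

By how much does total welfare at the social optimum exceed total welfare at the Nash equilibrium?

33

University i's FOC: ∂u_i/∂c_i = α_i − c_i = 0, so c_i* = α_i.
NE contributions = (2, 3, 2); G = 7.
W^NE = (Σα)·G − ½Σα_i² = 7² − ½·17 = 40.5.
Planner sets c_i = Σα_j = 7 for every i, so G^SO = 3·7 = 21.
W^SO = (Σα)·G^SO − ½·3·(Σα)² = (3/2)·7² = 73.5.
Deadweight loss = W^SO − W^NE = 33.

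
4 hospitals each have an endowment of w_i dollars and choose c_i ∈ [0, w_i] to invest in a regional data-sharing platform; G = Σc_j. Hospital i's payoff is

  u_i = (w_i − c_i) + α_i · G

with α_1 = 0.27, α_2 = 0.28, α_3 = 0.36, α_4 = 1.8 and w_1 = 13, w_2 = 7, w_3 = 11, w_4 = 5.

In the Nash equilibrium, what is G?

∂u_i/∂c_i = α_i − 1, so hospital i contributes w_i if α_i > 1, else 0.
α_i > 1 for i ∈ {4}; NE contributions (0, 0, 0, 5), G = 5.

5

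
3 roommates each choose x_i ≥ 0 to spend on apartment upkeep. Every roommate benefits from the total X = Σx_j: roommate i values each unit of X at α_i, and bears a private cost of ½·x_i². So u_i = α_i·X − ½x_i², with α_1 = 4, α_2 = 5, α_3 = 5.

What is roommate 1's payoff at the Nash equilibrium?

48

Roommate i's FOC: ∂u_i/∂x_i = α_i − x_i = 0, so x_i* = α_i.
NE contributions = (4, 5, 5); X = 14.
u_1 = α_1·X − ½·(x_1)² = 4·14 − ½·4² = 48.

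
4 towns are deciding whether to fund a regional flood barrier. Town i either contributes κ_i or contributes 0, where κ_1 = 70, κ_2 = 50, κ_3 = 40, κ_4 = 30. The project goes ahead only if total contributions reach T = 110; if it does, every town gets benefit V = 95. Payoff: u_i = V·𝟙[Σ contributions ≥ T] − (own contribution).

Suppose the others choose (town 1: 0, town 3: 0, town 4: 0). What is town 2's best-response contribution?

0

Others' total = 0. Even contributing 50 gives 50 < 110: no benefit either way.
Best response: 0.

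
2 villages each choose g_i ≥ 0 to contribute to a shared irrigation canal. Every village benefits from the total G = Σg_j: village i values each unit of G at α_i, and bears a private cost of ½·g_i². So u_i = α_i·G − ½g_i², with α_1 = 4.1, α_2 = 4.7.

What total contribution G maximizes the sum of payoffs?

Planner FOC: ∂(Σu_j)/∂g_i = (Σα_j) − g_i = 0, so g_i^SO = Σα_j = 8.8 for every i; G^SO = 17.6.

17.6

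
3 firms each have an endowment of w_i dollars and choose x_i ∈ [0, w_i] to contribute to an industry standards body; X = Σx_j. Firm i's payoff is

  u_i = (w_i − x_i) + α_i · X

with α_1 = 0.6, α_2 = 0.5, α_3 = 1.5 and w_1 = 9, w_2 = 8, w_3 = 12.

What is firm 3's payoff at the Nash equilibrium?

∂u_i/∂x_i = α_i − 1, so firm i contributes w_i if α_i > 1, else 0.
α_i > 1 for i ∈ {3}; NE contributions (0, 0, 12), X = 12.
u_3 = (12 − 12) + 1.5·12 = 18.

18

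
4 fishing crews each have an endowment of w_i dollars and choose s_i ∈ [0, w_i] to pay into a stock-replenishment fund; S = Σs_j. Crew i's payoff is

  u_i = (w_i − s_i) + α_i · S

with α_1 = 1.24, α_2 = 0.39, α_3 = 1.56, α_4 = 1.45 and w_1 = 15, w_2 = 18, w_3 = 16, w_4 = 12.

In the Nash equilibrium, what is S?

43

∂u_i/∂s_i = α_i − 1, so crew i contributes w_i if α_i > 1, else 0.
α_i > 1 for i ∈ {1, 3, 4}; NE contributions (15, 0, 16, 12), S = 43.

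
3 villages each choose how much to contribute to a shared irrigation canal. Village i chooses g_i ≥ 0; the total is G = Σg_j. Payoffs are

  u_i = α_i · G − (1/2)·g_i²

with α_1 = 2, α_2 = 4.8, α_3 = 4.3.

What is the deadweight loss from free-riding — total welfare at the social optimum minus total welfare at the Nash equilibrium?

Village i's FOC: ∂u_i/∂g_i = α_i − g_i = 0, so g_i* = α_i.
NE contributions = (2, 4.8, 4.3); G = 11.1.
W^NE = (Σα)·G − ½Σα_i² = 11.1² − ½·45.53 = 100.445.
Planner sets g_i = Σα_j = 11.1 for every i, so G^SO = 3·11.1 = 33.3.
W^SO = (Σα)·G^SO − ½·3·(Σα)² = (3/2)·11.1² = 184.815.
Deadweight loss = W^SO − W^NE = 84.37.

84.37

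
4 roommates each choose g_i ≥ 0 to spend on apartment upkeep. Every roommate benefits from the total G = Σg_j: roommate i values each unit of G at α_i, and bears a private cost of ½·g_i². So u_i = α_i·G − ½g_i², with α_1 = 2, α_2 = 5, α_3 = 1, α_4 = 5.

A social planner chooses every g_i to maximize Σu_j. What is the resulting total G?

Planner FOC: ∂(Σu_j)/∂g_i = (Σα_j) − g_i = 0, so g_i^SO = Σα_j = 13 for every i; G^SO = 52.

52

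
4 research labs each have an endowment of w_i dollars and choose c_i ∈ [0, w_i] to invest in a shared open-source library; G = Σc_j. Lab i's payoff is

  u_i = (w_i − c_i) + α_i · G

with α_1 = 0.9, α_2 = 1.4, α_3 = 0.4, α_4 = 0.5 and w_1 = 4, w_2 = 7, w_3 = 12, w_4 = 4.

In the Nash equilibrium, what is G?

∂u_i/∂c_i = α_i − 1, so lab i contributes w_i if α_i > 1, else 0.
α_i > 1 for i ∈ {2}; NE contributions (0, 7, 0, 0), G = 7.

7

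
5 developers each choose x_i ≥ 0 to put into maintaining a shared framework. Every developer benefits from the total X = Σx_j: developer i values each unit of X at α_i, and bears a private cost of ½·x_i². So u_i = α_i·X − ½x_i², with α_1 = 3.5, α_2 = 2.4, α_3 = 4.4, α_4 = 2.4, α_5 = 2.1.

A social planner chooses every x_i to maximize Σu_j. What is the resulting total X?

Planner FOC: ∂(Σu_j)/∂x_i = (Σα_j) − x_i = 0, so x_i^SO = Σα_j = 14.8 for every i; X^SO = 74.

74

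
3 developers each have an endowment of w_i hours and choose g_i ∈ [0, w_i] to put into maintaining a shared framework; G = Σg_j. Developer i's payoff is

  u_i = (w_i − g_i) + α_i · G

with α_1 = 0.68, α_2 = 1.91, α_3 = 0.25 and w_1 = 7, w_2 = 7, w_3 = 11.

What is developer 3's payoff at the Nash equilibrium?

∂u_i/∂g_i = α_i − 1, so developer i contributes w_i if α_i > 1, else 0.
α_i > 1 for i ∈ {2}; NE contributions (0, 7, 0), G = 7.
u_3 = (11 − 0) + 0.25·7 = 12.75.

12.75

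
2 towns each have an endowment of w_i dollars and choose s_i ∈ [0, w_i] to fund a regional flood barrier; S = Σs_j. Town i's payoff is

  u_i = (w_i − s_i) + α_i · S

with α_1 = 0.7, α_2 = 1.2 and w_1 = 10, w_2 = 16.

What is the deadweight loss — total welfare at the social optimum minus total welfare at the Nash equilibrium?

9

∂u_i/∂s_i = α_i − 1, so town i contributes w_i if α_i > 1, else 0.
α_i > 1 for i ∈ {2}; NE contributions (0, 16), S = 16.
W^NE = Σw_i − S^NE + (Σα_i)·S^NE = 26 + 0.9·16 = 40.4.
Planner: ∂(Σu_j)/∂s_i = Σα_j − 1 = 0.9 > 0, so everyone contributes w_i; S^SO = 26, W^SO = 26 + 0.9·26 = 49.4.
Deadweight loss = 9.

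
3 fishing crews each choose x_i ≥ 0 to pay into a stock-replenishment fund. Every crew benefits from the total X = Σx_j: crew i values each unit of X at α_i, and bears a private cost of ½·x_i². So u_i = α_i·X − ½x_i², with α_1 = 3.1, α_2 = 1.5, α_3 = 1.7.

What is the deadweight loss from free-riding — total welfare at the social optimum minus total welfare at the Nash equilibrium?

Crew i's FOC: ∂u_i/∂x_i = α_i − x_i = 0, so x_i* = α_i.
NE contributions = (3.1, 1.5, 1.7); X = 6.3.
W^NE = (Σα)·X − ½Σα_i² = 6.3² − ½·14.75 = 32.315.
Planner sets x_i = Σα_j = 6.3 for every i, so X^SO = 3·6.3 = 18.9.
W^SO = (Σα)·X^SO − ½·3·(Σα)² = (3/2)·6.3² = 59.535.
Deadweight loss = W^SO − W^NE = 27.22.

27.22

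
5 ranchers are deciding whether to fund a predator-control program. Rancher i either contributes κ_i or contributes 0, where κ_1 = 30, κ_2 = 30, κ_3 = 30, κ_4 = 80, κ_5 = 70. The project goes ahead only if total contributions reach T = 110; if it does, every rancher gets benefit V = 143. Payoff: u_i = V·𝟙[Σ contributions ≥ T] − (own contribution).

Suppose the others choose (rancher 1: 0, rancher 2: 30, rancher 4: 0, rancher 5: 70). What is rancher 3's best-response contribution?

30

Others' total = 100. Contributing 30 brings total to 130 ≥ 110: gain V − κ_3 = 113.
Best response: 30.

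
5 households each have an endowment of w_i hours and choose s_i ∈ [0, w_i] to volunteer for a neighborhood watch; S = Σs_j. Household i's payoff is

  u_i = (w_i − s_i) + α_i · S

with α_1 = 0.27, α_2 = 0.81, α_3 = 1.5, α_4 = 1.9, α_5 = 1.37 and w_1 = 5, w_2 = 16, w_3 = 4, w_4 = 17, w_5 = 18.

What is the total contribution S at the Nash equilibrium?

∂u_i/∂s_i = α_i − 1, so household i contributes w_i if α_i > 1, else 0.
α_i > 1 for i ∈ {3, 4, 5}; NE contributions (0, 0, 4, 17, 18), S = 39.

39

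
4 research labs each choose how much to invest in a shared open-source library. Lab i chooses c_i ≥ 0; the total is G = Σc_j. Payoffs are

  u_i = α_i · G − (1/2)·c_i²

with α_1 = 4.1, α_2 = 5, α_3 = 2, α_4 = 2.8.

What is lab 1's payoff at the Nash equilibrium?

Lab i's FOC: ∂u_i/∂c_i = α_i − c_i = 0, so c_i* = α_i.
NE contributions = (4.1, 5, 2, 2.8); G = 13.9.
u_1 = α_1·G − ½·(c_1)² = 4.1·13.9 − ½·4.1² = 48.585.

48.585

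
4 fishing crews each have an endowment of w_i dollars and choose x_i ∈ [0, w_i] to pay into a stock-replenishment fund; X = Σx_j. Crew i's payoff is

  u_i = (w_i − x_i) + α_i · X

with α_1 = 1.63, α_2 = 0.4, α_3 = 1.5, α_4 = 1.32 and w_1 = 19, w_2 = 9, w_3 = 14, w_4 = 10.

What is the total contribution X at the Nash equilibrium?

∂u_i/∂x_i = α_i − 1, so crew i contributes w_i if α_i > 1, else 0.
α_i > 1 for i ∈ {1, 3, 4}; NE contributions (19, 0, 14, 10), X = 43.

43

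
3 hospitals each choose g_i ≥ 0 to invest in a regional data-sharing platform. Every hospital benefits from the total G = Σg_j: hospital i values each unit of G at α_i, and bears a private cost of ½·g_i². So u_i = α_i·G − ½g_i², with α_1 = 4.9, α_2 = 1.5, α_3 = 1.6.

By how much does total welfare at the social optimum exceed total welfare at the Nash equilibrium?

46.41

Hospital i's FOC: ∂u_i/∂g_i = α_i − g_i = 0, so g_i* = α_i.
NE contributions = (4.9, 1.5, 1.6); G = 8.
W^NE = (Σα)·G − ½Σα_i² = 8² − ½·28.82 = 49.59.
Planner sets g_i = Σα_j = 8 for every i, so G^SO = 3·8 = 24.
W^SO = (Σα)·G^SO − ½·3·(Σα)² = (3/2)·8² = 96.
Deadweight loss = W^SO − W^NE = 46.41.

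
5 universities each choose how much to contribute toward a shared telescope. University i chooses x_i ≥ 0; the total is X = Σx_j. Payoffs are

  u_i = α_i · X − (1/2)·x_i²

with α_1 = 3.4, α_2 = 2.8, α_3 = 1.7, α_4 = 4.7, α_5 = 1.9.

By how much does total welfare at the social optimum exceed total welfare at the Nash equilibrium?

University i's FOC: ∂u_i/∂x_i = α_i − x_i = 0, so x_i* = α_i.
NE contributions = (3.4, 2.8, 1.7, 4.7, 1.9); X = 14.5.
W^NE = (Σα)·X − ½Σα_i² = 14.5² − ½·47.99 = 186.255.
Planner sets x_i = Σα_j = 14.5 for every i, so X^SO = 5·14.5 = 72.5.
W^SO = (Σα)·X^SO − ½·5·(Σα)² = (5/2)·14.5² = 525.625.
Deadweight loss = W^SO − W^NE = 339.37.

339.37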